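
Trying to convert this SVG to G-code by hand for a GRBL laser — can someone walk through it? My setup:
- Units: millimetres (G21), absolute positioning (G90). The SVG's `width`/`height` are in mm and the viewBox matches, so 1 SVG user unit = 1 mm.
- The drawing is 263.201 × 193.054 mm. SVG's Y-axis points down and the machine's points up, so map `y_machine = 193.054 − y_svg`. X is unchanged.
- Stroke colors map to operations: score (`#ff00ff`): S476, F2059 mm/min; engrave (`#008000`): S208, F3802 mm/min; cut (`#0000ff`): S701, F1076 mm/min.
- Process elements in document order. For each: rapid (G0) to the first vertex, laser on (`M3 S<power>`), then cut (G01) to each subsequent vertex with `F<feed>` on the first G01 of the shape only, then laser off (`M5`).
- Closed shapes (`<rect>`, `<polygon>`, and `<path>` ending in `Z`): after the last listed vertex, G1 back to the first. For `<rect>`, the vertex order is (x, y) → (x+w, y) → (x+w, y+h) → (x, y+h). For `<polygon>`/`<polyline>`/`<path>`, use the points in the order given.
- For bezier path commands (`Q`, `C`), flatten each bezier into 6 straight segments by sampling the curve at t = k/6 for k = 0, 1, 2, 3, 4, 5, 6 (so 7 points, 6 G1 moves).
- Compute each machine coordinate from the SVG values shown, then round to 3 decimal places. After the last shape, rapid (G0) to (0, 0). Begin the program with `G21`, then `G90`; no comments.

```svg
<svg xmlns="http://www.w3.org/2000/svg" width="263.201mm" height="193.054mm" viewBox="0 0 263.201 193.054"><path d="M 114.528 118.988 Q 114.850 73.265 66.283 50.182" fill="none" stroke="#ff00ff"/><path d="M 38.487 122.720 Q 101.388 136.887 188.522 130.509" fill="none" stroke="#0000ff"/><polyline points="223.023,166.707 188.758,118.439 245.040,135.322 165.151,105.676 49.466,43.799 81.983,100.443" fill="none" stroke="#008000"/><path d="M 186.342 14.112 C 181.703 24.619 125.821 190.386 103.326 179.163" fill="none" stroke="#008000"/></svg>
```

Since the viewBox matches the mm dimensions, user units are millimetres directly. The only transform is the Y-flip y_m = 193.054 − y_svg.

Shape 1 is a quadratic bezier drawn with `<path>`. Its stroke #ff00ff means score at S476, F2059. After flipping Y the toolpath is (114.528,74.066) → (113.277,88.678) → (109.311,102.032) → (102.628,114.129) → (93.229,124.968) → (81.114,134.549) → (66.283,142.872).

Shape 2 is a quadratic bezier drawn with `<path>`. Its stroke #0000ff means cut at S701, F1076. After flipping Y the toolpath is (38.487,70.334) → (60.127,66.182) → (83.114,63.172) → (107.446,61.303) → (133.125,60.576) → (160.150,60.990) → (188.522,62.545).

Shape 3 is a open polyline drawn with `<polyline>`. Its stroke #008000 means engrave at S208, F3802. After flipping Y the toolpath is (223.023,26.347) → (188.758,74.615) → (245.040,57.732) → (165.151,87.378) → (49.466,149.255) → (81.983,92.611).

Shape 4 is a cubic bezier drawn with `<path>`. Its stroke #008000 means engrave at S208, F3802. After flipping Y the toolpath is (186.342,178.942) → (180.144,162.288) → (167.756,128.987) → (151.530,88.268) → (133.816,49.359) → (116.964,21.490) → (103.326,13.891).

G21
G90
G0 X114.528 Y74.066
M3 S476
G01 X113.277 Y88.678 F2059
G01 X109.311 Y102.032
G01 X102.628 Y114.129
G01 X93.229 Y124.968
G01 X81.114 Y134.549
G01 X66.283 Y142.872
M5
G0 X38.487 Y70.334
M3 S701
G01 X60.127 Y66.182 F1076
G01 X83.114 Y63.172
G01 X107.446 Y61.303
G01 X133.125 Y60.576
G01 X160.150 Y60.990
G01 X188.522 Y62.545
M5
G0 X223.023 Y26.347
M3 S208
G01 X188.758 Y74.615 F3802
G01 X245.040 Y57.732
G01 X165.151 Y87.378
G01 X49.466 Y149.255
G01 X81.983 Y92.611
M5
G0 X186.342 Y178.942
M3 S208
G01 X180.144 Y162.288 F3802
G01 X167.756 Y128.987
G01 X151.530 Y88.268
G01 X133.816 Y49.359
G01 X116.964 Y21.490
G01 X103.326 Y13.891
M5
G0 X0.000 Y0.000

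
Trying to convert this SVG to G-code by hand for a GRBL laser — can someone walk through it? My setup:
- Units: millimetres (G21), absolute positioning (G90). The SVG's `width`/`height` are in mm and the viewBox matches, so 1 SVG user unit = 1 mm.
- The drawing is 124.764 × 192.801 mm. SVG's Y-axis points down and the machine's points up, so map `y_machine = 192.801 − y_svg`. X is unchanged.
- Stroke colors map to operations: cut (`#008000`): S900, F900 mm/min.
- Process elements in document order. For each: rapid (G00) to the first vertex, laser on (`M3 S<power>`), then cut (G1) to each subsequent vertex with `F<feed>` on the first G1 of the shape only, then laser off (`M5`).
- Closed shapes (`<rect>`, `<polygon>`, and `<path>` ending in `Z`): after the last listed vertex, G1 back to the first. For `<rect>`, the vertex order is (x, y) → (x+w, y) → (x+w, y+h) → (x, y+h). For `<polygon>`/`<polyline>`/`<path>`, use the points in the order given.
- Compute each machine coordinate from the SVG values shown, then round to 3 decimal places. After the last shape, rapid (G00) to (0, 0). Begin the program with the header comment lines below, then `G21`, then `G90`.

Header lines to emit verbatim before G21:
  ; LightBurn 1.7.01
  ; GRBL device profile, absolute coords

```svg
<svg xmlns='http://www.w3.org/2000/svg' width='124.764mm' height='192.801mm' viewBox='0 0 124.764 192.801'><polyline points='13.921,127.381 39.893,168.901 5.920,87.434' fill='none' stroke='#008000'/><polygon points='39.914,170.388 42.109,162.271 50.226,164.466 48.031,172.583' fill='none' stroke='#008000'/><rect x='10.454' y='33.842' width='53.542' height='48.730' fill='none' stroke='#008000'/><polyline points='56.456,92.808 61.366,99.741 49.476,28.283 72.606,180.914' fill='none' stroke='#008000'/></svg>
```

; LightBurn 1.7.01
; GRBL device profile, absolute coords
G21
G90
G00 X13.921 Y65.420
M3 S900
G1 X39.893 Y23.900 F900
G1 X5.920 Y105.367
M5
G00 X39.914 Y22.413
M3 S900
G1 X42.109 Y30.530 F900
G1 X50.226 Y28.335
G1 X48.031 Y20.218
G1 X39.914 Y22.413
M5
G00 X10.454 Y158.959
M3 S900
G1 X63.996 Y158.959 F900
G1 X63.996 Y110.229
G1 X10.454 Y110.229
G1 X10.454 Y158.959
M5
G00 X56.456 Y99.993
M3 S900
G1 X61.366 Y93.060 F900
G1 X49.476 Y164.518
G1 X72.606 Y11.887
M5
G00 X0.000 Y0.000

Since the viewBox matches the mm dimensions, user units are millimetres directly. The only transform is the Y-flip y_m = 192.801 − y_svg.

Shape 1 is a open polyline drawn with `<polyline>`. Its stroke #008000 means cut at S900, F900. After flipping Y the toolpath is (13.921,65.420) → (39.893,23.900) → (5.920,105.367).

Shape 2 is a regular polygon drawn with `<polygon>`. Its stroke #008000 means cut at S900, F900. After flipping Y the toolpath is (39.914,22.413) → (42.109,30.530) → (50.226,28.335) → (48.031,20.218) → (39.914,22.413), returning to the start.

Shape 3 is a rectangle drawn with `<rect>`. Its stroke #008000 means cut at S900, F900. After flipping Y the toolpath is (10.454,158.959) → (63.996,158.959) → (63.996,110.229) → (10.454,110.229) → (10.454,158.959), returning to the start.

Shape 4 is a open polyline drawn with `<polyline>`. Its stroke #008000 means cut at S900, F900. After flipping Y the toolpath is (56.456,99.993) → (61.366,93.060) → (49.476,164.518) → (72.606,11.887).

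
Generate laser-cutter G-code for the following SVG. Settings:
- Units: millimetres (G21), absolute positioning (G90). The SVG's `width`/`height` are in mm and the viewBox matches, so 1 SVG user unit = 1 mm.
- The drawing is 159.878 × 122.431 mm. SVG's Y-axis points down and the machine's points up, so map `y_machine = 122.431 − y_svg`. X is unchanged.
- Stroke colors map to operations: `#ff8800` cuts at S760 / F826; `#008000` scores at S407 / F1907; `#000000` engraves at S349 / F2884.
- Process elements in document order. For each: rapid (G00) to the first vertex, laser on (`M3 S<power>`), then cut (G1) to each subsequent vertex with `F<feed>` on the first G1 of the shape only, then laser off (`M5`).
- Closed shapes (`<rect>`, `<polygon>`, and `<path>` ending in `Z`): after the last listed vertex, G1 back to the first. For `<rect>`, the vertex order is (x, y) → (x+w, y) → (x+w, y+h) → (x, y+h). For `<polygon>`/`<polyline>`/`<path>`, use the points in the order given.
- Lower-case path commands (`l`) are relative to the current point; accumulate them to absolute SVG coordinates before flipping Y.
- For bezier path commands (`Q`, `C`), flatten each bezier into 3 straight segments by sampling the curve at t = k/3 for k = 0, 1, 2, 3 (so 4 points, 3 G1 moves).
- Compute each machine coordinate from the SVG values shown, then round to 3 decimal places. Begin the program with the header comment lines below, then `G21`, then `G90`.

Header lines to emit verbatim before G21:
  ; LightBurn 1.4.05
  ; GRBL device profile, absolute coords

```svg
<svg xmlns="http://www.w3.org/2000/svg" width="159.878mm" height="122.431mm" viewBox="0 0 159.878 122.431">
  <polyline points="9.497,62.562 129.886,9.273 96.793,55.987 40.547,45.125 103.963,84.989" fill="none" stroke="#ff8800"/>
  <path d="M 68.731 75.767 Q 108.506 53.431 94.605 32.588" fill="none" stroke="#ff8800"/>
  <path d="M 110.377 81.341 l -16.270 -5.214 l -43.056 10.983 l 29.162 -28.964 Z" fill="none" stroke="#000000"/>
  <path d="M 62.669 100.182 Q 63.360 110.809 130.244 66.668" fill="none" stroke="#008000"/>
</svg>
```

; LightBurn 1.4.05
; GRBL device profile, absolute coords
G21
G90
G00 X9.497 Y59.869
M3 S760
G1 X129.886 Y113.158 F826
G1 X96.793 Y66.444
G1 X40.547 Y77.306
G1 X103.963 Y37.442
M5
G00 X68.731 Y46.664
M3 S760
G1 X89.284 Y61.389 F826
G1 X97.908 Y75.782
G1 X94.605 Y89.843
M5
G00 X110.377 Y41.090
M3 S349
G1 X94.107 Y46.304 F2884
G1 X51.051 Y35.321
G1 X80.213 Y64.285
G1 X110.377 Y41.090
M5
G00 X62.669 Y22.249
M3 S407
G1 X70.484 Y21.250 F1907
G1 X93.009 Y32.421
G1 X130.244 Y55.763
M5

1 u = 1 mm; y_m = 122.431 − y.

[1] `<polyline>` open polyline, #ff8800→cut S760 F826: (9.497,59.869) → (129.886,113.158) → (96.793,66.444) → (40.547,77.306) → (103.963,37.442)

[2] `<path>` quadratic bezier, #ff8800→cut S760 F826: (68.731,46.664) → (89.284,61.389) → (97.908,75.782) → (94.605,89.843)

[3] `<path>` closed polygon, #000000→engrave S349 F2884: (110.377,41.090) → (94.107,46.304) → (51.051,35.321) → (80.213,64.285) → (110.377,41.090) (closed)

[4] `<path>` quadratic bezier, #008000→score S407 F1907: (62.669,22.249) → (70.484,21.250) → (93.009,32.421) → (130.244,55.763)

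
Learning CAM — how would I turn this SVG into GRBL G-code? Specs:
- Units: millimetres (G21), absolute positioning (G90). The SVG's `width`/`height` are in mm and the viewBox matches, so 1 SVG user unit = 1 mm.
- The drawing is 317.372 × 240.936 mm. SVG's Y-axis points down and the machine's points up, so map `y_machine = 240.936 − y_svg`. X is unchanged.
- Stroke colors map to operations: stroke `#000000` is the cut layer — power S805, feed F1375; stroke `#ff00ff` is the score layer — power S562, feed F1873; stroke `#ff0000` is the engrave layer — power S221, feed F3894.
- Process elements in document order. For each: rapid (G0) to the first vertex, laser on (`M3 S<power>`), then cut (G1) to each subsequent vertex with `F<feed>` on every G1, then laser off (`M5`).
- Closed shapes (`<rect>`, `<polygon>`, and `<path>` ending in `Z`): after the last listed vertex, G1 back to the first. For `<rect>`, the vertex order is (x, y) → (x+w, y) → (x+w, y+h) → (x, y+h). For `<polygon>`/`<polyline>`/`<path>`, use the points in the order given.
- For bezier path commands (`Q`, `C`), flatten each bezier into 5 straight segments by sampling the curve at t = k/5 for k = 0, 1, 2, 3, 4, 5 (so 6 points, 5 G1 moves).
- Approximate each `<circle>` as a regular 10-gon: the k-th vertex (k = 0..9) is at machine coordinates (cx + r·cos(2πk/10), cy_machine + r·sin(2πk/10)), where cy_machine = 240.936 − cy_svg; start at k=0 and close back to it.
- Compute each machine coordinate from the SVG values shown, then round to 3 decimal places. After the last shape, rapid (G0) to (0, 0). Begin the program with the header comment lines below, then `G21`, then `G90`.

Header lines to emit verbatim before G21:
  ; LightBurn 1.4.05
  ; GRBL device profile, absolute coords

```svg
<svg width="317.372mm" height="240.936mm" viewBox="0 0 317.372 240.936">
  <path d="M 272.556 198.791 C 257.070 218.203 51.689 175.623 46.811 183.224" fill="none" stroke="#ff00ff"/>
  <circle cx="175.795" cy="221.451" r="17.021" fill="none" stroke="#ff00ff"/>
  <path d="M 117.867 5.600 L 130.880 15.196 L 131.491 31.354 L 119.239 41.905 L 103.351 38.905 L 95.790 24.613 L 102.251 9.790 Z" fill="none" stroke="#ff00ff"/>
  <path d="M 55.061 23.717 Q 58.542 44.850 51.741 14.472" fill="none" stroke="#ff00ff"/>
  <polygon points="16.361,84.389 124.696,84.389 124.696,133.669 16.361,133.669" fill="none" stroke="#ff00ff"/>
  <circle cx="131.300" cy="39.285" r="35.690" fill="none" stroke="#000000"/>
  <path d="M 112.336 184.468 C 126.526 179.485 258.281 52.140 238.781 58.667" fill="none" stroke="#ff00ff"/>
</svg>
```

Since the viewBox matches the mm dimensions, user units are millimetres directly. The only transform is the Y-flip y_m = 240.936 − y_svg.

Shape 1 is a cubic bezier drawn with `<path>`. Its stroke #ff00ff means score at S562, F1873. After flipping Y the toolpath is (272.556,42.145) → (243.600,37.039) → (187.809,41.428) → (123.921,49.925) → (70.675,57.148) → (46.811,57.712).

Shape 2 is a circle drawn with `<circle>`. Its stroke #ff00ff means score at S562, F1873. After flipping Y the toolpath is (192.816,19.485) → (189.565,29.490) → (181.055,35.673) → (170.535,35.673) → (162.025,29.490) → (158.774,19.485) → (162.025,9.480) → (170.535,3.297) → (181.055,3.297) → (189.565,9.480) → (192.816,19.485), returning to the start.

Shape 3 is a regular polygon drawn with `<path>`. Its stroke #ff00ff means score at S562, F1873. After flipping Y the toolpath is (117.867,235.336) → (130.880,225.740) → (131.491,209.582) → (119.239,199.031) → (103.351,202.031) → (95.790,216.323) → (102.251,231.146) → (117.867,235.336), returning to the start.

Shape 4 is a quadratic bezier drawn with `<path>`. Its stroke #ff00ff means score at S562, F1873. After flipping Y the toolpath is (55.061,217.219) → (56.042,210.826) → (56.201,208.554) → (55.537,210.403) → (54.050,216.373) → (51.741,226.464).

Shape 5 is a rectangle drawn with `<polygon>`. Its stroke #ff00ff means score at S562, F1873. After flipping Y the toolpath is (16.361,156.547) → (124.696,156.547) → (124.696,107.267) → (16.361,107.267) → (16.361,156.547), returning to the start.

Shape 6 is a circle drawn with `<circle>`. Its stroke #000000 means cut at S805, F1375. After flipping Y the toolpath is (166.990,201.651) → (160.174,222.629) → (142.329,235.594) → (120.271,235.594) → (102.426,222.629) → (95.610,201.651) → (102.426,180.673) → (120.271,167.708) → (142.329,167.708) → (160.174,180.673) → (166.990,201.651), returning to the start.

Shape 7 is a cubic bezier drawn with `<path>`. Its stroke #ff00ff means score at S562, F1873. After flipping Y the toolpath is (112.336,56.468) → (132.807,72.091) → (168.591,104.782) → (206.783,142.242) → (234.481,172.170) → (238.781,182.269).

; LightBurn 1.4.05
; GRBL device profile, absolute coords
G21
G90
G0 X272.556 Y42.145
M3 S562
G1 X243.600 Y37.039 F1873
G1 X187.809 Y41.428 F1873
G1 X123.921 Y49.925 F1873
G1 X70.675 Y57.148 F1873
G1 X46.811 Y57.712 F1873
M5
G0 X192.816 Y19.485
M3 S562
G1 X189.565 Y29.490 F1873
G1 X181.055 Y35.673 F1873
G1 X170.535 Y35.673 F1873
G1 X162.025 Y29.490 F1873
G1 X158.774 Y19.485 F1873
G1 X162.025 Y9.480 F1873
G1 X170.535 Y3.297 F1873
G1 X181.055 Y3.297 F1873
G1 X189.565 Y9.480 F1873
G1 X192.816 Y19.485 F1873
M5
G0 X117.867 Y235.336
M3 S562
G1 X130.880 Y225.740 F1873
G1 X131.491 Y209.582 F1873
G1 X119.239 Y199.031 F1873
G1 X103.351 Y202.031 F1873
G1 X95.790 Y216.323 F1873
G1 X102.251 Y231.146 F1873
G1 X117.867 Y235.336 F1873
M5
G0 X55.061 Y217.219
M3 S562
G1 X56.042 Y210.826 F1873
G1 X56.201 Y208.554 F1873
G1 X55.537 Y210.403 F1873
G1 X54.050 Y216.373 F1873
G1 X51.741 Y226.464 F1873
M5
G0 X16.361 Y156.547
M3 S562
G1 X124.696 Y156.547 F1873
G1 X124.696 Y107.267 F1873
G1 X16.361 Y107.267 F1873
G1 X16.361 Y156.547 F1873
M5
G0 X166.990 Y201.651
M3 S805
G1 X160.174 Y222.629 F1375
G1 X142.329 Y235.594 F1375
G1 X120.271 Y235.594 F1375
G1 X102.426 Y222.629 F1375
G1 X95.610 Y201.651 F1375
G1 X102.426 Y180.673 F1375
G1 X120.271 Y167.708 F1375
G1 X142.329 Y167.708 F1375
G1 X160.174 Y180.673 F1375
G1 X166.990 Y201.651 F1375
M5
G0 X112.336 Y56.468
M3 S562
G1 X132.807 Y72.091 F1873
G1 X168.591 Y104.782 F1873
G1 X206.783 Y142.242 F1873
G1 X234.481 Y172.170 F1873
G1 X238.781 Y182.269 F1873
M5
G0 X0.000 Y0.000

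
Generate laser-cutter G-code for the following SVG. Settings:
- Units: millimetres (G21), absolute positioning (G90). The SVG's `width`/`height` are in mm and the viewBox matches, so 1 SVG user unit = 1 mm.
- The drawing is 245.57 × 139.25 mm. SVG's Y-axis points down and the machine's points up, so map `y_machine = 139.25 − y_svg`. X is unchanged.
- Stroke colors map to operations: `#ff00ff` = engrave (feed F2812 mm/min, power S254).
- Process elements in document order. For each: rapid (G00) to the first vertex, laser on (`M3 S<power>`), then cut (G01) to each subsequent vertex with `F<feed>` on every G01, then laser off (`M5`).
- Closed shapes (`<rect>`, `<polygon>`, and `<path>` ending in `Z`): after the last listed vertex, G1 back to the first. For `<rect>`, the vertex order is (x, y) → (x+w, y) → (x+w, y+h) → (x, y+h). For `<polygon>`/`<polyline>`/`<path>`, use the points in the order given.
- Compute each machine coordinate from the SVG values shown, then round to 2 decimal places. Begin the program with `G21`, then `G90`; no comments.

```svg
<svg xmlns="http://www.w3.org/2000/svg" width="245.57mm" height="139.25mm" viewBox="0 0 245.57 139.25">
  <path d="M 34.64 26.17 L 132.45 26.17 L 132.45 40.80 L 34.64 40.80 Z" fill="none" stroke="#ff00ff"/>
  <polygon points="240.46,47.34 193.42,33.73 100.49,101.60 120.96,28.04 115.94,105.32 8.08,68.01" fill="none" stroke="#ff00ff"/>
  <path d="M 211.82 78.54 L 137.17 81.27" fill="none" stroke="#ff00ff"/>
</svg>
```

Since the viewBox matches the mm dimensions, user units are millimetres directly. The only transform is the Y-flip y_m = 139.25 − y_svg.

Shape 1 is a rectangle drawn with `<path>`. Its stroke #ff00ff means engrave at S254, F2812. After flipping Y the toolpath is (34.64,113.08) → (132.45,113.08) → (132.45,98.45) → (34.64,98.45) → (34.64,113.08), returning to the start.

Shape 2 is a closed polygon drawn with `<polygon>`. Its stroke #ff00ff means engrave at S254, F2812. After flipping Y the toolpath is (240.46,91.91) → (193.42,105.52) → (100.49,37.65) → (120.96,111.21) → (115.94,33.93) → (8.08,71.24) → (240.46,91.91), returning to the start.

Shape 3 is a line segment drawn with `<path>`. Its stroke #ff00ff means engrave at S254, F2812. After flipping Y the toolpath is (211.82,60.71) → (137.17,57.98).

G21
G90
G00 X34.64 Y113.08
M3 S254
G01 X132.45 Y113.08 F2812
G01 X132.45 Y98.45 F2812
G01 X34.64 Y98.45 F2812
G01 X34.64 Y113.08 F2812
M5
G00 X240.46 Y91.91
M3 S254
G01 X193.42 Y105.52 F2812
G01 X100.49 Y37.65 F2812
G01 X120.96 Y111.21 F2812
G01 X115.94 Y33.93 F2812
G01 X8.08 Y71.24 F2812
G01 X240.46 Y91.91 F2812
M5
G00 X211.82 Y60.71
M3 S254
G01 X137.17 Y57.98 F2812
M5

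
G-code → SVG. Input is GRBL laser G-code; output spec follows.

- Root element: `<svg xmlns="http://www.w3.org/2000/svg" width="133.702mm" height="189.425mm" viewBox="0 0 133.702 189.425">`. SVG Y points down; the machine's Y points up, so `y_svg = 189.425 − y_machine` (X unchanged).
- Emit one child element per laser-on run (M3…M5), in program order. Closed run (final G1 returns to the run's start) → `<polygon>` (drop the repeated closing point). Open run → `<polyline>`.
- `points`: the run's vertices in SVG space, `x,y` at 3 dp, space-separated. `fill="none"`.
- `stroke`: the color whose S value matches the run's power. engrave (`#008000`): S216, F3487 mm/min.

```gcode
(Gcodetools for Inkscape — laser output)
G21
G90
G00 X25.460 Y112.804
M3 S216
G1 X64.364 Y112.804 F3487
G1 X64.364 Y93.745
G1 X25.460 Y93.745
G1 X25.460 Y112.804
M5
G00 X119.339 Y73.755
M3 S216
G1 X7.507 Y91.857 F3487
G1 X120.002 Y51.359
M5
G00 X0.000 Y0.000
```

Each laser-on run becomes one SVG element. Flip Y back into SVG space with y_svg = 189.425 − y_machine. Every run uses S216, so all elements get stroke `#008000` (engrave).

Run 1: The run returns to its start, so emit a `<polygon>` with points (Y-flipped): 25.460,76.621 64.364,76.621 64.364,95.680 25.460,95.680.

Run 2: The run is open, so emit a `<polyline>` with points (Y-flipped): 119.339,115.670 7.507,97.568 120.002,138.066.

<svg xmlns="http://www.w3.org/2000/svg" width="133.702mm" height="189.425mm" viewBox="0 0 133.702 189.425">
  <polygon points="25.460,76.621 64.364,76.621 64.364,95.680 25.460,95.680" fill="none" stroke="#008000"/>
  <polyline points="119.339,115.670 7.507,97.568 120.002,138.066" fill="none" stroke="#008000"/>
</svg>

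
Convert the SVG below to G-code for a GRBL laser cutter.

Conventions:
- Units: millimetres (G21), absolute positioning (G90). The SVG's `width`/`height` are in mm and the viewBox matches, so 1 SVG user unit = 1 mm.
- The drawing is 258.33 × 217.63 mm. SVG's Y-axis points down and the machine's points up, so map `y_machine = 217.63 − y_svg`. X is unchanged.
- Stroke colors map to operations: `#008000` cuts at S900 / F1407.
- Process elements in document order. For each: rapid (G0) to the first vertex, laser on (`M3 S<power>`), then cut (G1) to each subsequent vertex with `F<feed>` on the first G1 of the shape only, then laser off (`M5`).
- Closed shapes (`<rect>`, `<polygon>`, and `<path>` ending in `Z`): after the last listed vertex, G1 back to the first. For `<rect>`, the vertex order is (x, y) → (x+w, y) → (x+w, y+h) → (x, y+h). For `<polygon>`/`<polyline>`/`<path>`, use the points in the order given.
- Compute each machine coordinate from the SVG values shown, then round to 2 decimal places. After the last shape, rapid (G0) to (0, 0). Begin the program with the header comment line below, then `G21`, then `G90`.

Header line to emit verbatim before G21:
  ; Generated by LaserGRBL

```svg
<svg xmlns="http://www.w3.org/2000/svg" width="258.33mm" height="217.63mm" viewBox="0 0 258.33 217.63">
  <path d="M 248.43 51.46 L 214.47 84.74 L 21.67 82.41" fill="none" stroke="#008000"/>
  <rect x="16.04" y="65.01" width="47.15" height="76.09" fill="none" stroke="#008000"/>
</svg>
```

viewBox `0 0 258.33 217.63` with mm width/height → 1 unit = 1 mm. Flip: y_m = 217.63 − y_svg.

**Shape 1** — `<path>` open polyline, stroke `#008000` → cut (S900, F1407). Machine vertices: (248.43,166.17) → (214.47,132.89) → (21.67,135.22). Open path.

**Shape 2** — `<rect>` rectangle, stroke `#008000` → cut (S900, F1407). Machine vertices: (16.04,152.62) → (63.19,152.62) → (63.19,76.53) → (16.04,76.53) → (16.04,152.62). Closed: final G1 returns to the first vertex.

; Generated by LaserGRBL
G21
G90
G0 X248.43 Y166.17
M3 S900
G1 X214.47 Y132.89 F1407
G1 X21.67 Y135.22
M5
G0 X16.04 Y152.62
M3 S900
G1 X63.19 Y152.62 F1407
G1 X63.19 Y76.53
G1 X16.04 Y76.53
G1 X16.04 Y152.62
M5
G0 X0.00 Y0.00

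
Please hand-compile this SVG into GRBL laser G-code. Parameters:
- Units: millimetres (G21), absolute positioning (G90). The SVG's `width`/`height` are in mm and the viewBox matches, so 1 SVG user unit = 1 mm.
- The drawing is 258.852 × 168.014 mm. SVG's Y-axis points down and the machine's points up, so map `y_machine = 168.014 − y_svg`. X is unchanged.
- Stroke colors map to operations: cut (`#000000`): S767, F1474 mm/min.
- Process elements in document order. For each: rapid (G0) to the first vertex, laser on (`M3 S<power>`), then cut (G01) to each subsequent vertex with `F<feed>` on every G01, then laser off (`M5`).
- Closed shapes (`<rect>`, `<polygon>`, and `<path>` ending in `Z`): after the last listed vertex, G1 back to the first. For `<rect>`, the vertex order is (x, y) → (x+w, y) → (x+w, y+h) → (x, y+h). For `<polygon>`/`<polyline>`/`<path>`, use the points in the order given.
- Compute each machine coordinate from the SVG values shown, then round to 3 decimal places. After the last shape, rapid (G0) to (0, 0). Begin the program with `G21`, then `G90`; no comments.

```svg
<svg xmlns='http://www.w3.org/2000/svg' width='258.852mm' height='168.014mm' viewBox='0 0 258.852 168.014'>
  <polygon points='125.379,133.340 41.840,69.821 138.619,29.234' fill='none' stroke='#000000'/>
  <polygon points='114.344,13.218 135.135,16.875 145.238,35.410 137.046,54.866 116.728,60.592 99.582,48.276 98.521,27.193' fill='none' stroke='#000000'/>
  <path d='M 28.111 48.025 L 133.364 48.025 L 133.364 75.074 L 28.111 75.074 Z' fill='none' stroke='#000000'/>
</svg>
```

G21
G90
G0 X125.379 Y34.674
M3 S767
G01 X41.840 Y98.193 F1474
G01 X138.619 Y138.780 F1474
G01 X125.379 Y34.674 F1474
M5
G0 X114.344 Y154.796
M3 S767
G01 X135.135 Y151.139 F1474
G01 X145.238 Y132.604 F1474
G01 X137.046 Y113.148 F1474
G01 X116.728 Y107.422 F1474
G01 X99.582 Y119.738 F1474
G01 X98.521 Y140.821 F1474
G01 X114.344 Y154.796 F1474
M5
G0 X28.111 Y119.989
M3 S767
G01 X133.364 Y119.989 F1474
G01 X133.364 Y92.940 F1474
G01 X28.111 Y92.940 F1474
G01 X28.111 Y119.989 F1474
M5
G0 X0.000 Y0.000

viewBox `0 0 258.852 168.014` with mm width/height → 1 unit = 1 mm. Flip: y_m = 168.014 − y_svg.

**Shape 1** — `<polygon>` regular polygon, stroke `#000000` → cut (S767, F1474). Machine vertices: (125.379,34.674) → (41.840,98.193) → (138.619,138.780) → (125.379,34.674). Closed: final G1 returns to the first vertex.

**Shape 2** — `<polygon>` regular polygon, stroke `#000000` → cut (S767, F1474). Machine vertices: (114.344,154.796) → (135.135,151.139) → (145.238,132.604) → (137.046,113.148) → (116.728,107.422) → (99.582,119.738) → (98.521,140.821) → (114.344,154.796). Closed: final G1 returns to the first vertex.

**Shape 3** — `<path>` rectangle, stroke `#000000` → cut (S767, F1474). Machine vertices: (28.111,119.989) → (133.364,119.989) → (133.364,92.940) → (28.111,92.940) → (28.111,119.989). Closed: final G1 returns to the first vertex.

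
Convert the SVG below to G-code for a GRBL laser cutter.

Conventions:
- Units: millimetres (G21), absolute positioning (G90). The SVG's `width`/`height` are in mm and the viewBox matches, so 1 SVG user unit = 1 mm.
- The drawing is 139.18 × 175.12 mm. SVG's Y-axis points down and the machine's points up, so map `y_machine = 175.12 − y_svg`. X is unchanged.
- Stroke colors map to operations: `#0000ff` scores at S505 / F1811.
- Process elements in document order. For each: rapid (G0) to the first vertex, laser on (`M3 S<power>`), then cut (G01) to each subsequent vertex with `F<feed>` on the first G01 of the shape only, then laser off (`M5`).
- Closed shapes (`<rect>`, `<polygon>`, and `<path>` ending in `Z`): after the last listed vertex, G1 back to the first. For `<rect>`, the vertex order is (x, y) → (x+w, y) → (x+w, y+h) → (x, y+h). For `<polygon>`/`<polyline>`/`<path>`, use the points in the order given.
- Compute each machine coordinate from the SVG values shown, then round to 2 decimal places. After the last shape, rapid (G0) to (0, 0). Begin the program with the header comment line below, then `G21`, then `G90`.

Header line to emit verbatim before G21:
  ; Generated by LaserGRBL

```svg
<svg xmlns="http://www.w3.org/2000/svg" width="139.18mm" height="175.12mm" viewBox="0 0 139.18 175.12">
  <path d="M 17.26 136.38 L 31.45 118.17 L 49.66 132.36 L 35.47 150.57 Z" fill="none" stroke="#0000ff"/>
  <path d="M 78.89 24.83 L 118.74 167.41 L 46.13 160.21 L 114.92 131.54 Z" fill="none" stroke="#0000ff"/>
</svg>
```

viewBox `0 0 139.18 175.12` with mm width/height → 1 unit = 1 mm. Flip: y_m = 175.12 − y_svg.

**Shape 1** — `<path>` regular polygon, stroke `#0000ff` → score (S505, F1811). Machine vertices: (17.26,38.74) → (31.45,56.95) → (49.66,42.76) → (35.47,24.55) → (17.26,38.74). Closed: final G1 returns to the first vertex.

**Shape 2** — `<path>` closed polygon, stroke `#0000ff` → score (S505, F1811). Machine vertices: (78.89,150.29) → (118.74,7.71) → (46.13,14.91) → (114.92,43.58) → (78.89,150.29). Closed: final G1 returns to the first vertex.

; Generated by LaserGRBL
G21
G90
G0 X17.26 Y38.74
M3 S505
G01 X31.45 Y56.95 F1811
G01 X49.66 Y42.76
G01 X35.47 Y24.55
G01 X17.26 Y38.74
M5
G0 X78.89 Y150.29
M3 S505
G01 X118.74 Y7.71 F1811
G01 X46.13 Y14.91
G01 X114.92 Y43.58
G01 X78.89 Y150.29
M5
G0 X0.00 Y0.00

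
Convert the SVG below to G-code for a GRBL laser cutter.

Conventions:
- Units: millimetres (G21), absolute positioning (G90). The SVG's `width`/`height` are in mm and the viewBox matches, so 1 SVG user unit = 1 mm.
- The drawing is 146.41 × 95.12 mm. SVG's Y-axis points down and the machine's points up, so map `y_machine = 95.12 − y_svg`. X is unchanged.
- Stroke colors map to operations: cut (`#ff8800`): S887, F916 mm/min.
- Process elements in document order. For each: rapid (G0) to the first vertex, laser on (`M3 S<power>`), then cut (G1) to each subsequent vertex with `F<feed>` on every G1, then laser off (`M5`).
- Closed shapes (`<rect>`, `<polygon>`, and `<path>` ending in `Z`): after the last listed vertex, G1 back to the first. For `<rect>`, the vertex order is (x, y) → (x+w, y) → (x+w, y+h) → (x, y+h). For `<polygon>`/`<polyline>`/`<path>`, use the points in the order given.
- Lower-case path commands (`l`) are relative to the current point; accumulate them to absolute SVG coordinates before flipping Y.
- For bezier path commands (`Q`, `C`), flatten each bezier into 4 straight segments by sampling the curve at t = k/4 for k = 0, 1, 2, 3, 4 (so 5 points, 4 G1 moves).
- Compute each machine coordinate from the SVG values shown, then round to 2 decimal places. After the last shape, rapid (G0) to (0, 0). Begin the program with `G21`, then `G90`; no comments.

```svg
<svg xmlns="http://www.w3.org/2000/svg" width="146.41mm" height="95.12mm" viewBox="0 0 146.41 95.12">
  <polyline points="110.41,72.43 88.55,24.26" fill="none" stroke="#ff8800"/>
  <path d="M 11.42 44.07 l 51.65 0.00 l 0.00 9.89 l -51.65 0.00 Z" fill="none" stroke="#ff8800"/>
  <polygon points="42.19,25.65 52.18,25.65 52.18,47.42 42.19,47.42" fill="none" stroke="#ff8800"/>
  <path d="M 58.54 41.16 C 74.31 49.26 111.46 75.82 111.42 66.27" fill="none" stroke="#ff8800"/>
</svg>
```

viewBox `0 0 146.41 95.12` with mm width/height → 1 unit = 1 mm. Flip: y_m = 95.12 − y_svg.

**Shape 1** — `<polyline>` line segment, stroke `#ff8800` → cut (S887, F916). Machine vertices: (110.41,22.69) → (88.55,70.86). Open path.

**Shape 2** — `<path>` rectangle, stroke `#ff8800` → cut (S887, F916). Machine vertices: (11.42,51.05) → (63.07,51.05) → (63.07,41.16) → (11.42,41.16) → (11.42,51.05). Closed: final G1 returns to the first vertex.

**Shape 3** — `<polygon>` rectangle, stroke `#ff8800` → cut (S887, F916). Machine vertices: (42.19,69.47) → (52.18,69.47) → (52.18,47.70) → (42.19,47.70) → (42.19,69.47). Closed: final G1 returns to the first vertex.

**Shape 4** — `<path>` cubic bezier, stroke `#ff8800` → cut (S887, F916). Control points (SVG): P0=(58.54,41.16), P1=(74.31,49.26), P2=(111.46,75.82), P3=(111.42,66.27); sampled at t=k/4. Machine vertices: (58.54,53.96) → (73.46,45.28) → (90.91,34.79) → (105.39,27.61) → (111.42,28.85). Open path.

G21
G90
G0 X110.41 Y22.69
M3 S887
G1 X88.55 Y70.86 F916
M5
G0 X11.42 Y51.05
M3 S887
G1 X63.07 Y51.05 F916
G1 X63.07 Y41.16 F916
G1 X11.42 Y41.16 F916
G1 X11.42 Y51.05 F916
M5
G0 X42.19 Y69.47
M3 S887
G1 X52.18 Y69.47 F916
G1 X52.18 Y47.70 F916
G1 X42.19 Y47.70 F916
G1 X42.19 Y69.47 F916
M5
G0 X58.54 Y53.96
M3 S887
G1 X73.46 Y45.28 F916
G1 X90.91 Y34.79 F916
G1 X105.39 Y27.61 F916
G1 X111.42 Y28.85 F916
M5
G0 X0.00 Y0.00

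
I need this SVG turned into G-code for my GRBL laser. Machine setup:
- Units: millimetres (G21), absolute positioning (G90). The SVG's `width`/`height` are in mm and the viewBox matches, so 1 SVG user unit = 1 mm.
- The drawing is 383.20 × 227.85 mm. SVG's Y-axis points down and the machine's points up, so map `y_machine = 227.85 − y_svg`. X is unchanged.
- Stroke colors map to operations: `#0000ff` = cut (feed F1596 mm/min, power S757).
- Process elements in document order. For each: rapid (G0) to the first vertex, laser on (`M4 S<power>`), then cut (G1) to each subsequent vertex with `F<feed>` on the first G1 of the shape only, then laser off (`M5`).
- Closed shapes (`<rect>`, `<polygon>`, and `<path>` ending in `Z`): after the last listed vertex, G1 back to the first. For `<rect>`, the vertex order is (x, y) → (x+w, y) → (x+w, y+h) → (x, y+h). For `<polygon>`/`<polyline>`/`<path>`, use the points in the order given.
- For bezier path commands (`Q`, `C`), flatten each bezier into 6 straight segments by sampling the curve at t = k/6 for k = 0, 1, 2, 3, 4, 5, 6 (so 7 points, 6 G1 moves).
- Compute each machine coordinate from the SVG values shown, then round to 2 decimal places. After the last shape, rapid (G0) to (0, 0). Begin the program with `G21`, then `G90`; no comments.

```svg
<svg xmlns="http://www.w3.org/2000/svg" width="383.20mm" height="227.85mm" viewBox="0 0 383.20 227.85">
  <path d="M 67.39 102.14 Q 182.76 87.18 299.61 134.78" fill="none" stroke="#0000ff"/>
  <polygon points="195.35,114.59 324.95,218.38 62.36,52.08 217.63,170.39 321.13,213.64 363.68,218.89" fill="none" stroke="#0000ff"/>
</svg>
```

viewBox `0 0 383.20 227.85` with mm width/height → 1 unit = 1 mm. Flip: y_m = 227.85 − y_svg.

**Shape 1** — `<path>` quadratic bezier, stroke `#0000ff` → cut (S757, F1596). Control points (SVG): P0=(67.39,102.14), P1=(182.76,87.18), P2=(299.61,134.78); sampled at t=k/6. Machine vertices: (67.39,125.71) → (105.89,128.96) → (144.47,128.73) → (183.13,125.03) → (221.87,117.85) → (260.70,107.20) → (299.61,93.07). Open path.

**Shape 2** — `<polygon>` closed polygon, stroke `#0000ff` → cut (S757, F1596). Machine vertices: (195.35,113.26) → (324.95,9.47) → (62.36,175.77) → (217.63,57.46) → (321.13,14.21) → (363.68,8.96) → (195.35,113.26). Closed: final G1 returns to the first vertex.

G21
G90
G0 X67.39 Y125.71
M4 S757
G1 X105.89 Y128.96 F1596
G1 X144.47 Y128.73
G1 X183.13 Y125.03
G1 X221.87 Y117.85
G1 X260.70 Y107.20
G1 X299.61 Y93.07
M5
G0 X195.35 Y113.26
M4 S757
G1 X324.95 Y9.47 F1596
G1 X62.36 Y175.77
G1 X217.63 Y57.46
G1 X321.13 Y14.21
G1 X363.68 Y8.96
G1 X195.35 Y113.26
M5
G0 X0.00 Y0.00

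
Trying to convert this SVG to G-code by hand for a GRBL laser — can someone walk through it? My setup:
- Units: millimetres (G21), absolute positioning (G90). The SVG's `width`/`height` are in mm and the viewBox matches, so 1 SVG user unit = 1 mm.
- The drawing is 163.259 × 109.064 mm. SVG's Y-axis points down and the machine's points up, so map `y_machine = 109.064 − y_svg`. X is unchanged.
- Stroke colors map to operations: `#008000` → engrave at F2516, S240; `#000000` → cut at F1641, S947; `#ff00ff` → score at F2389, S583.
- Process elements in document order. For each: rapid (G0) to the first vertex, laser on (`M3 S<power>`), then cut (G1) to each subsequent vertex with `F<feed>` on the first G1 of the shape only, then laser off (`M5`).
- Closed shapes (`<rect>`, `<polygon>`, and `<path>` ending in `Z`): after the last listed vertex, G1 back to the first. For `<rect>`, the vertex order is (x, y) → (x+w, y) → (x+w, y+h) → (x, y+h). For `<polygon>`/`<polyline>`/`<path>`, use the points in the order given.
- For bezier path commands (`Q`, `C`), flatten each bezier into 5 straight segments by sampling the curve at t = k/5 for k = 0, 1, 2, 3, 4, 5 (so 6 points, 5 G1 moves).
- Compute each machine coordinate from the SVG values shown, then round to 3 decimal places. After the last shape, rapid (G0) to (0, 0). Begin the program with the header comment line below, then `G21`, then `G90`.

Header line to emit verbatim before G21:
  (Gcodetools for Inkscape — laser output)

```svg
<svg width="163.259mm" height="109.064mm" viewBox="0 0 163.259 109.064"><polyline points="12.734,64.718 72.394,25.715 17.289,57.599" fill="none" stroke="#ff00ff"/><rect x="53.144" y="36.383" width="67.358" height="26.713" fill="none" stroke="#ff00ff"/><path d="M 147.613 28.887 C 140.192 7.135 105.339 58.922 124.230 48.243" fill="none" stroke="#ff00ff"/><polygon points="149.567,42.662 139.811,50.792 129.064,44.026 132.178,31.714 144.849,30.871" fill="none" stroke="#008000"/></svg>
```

Since the viewBox matches the mm dimensions, user units are millimetres directly. The only transform is the Y-flip y_m = 109.064 − y_svg.

Shape 1 is a open polyline drawn with `<polyline>`. Its stroke #ff00ff means score at S583, F2389. After flipping Y the toolpath is (12.734,44.346) → (72.394,83.349) → (17.289,51.465).

Shape 2 is a rectangle drawn with `<rect>`. Its stroke #ff00ff means score at S583, F2389. After flipping Y the toolpath is (53.144,72.681) → (120.502,72.681) → (120.502,45.968) → (53.144,45.968) → (53.144,72.681), returning to the start.

Shape 3 is a cubic bezier drawn with `<path>`. Its stroke #ff00ff means score at S583, F2389. After flipping Y the toolpath is (147.613,80.177) → (140.518,85.492) → (130.736,79.685) → (122.163,69.286) → (118.695,60.821) → (124.230,60.821).

Shape 4 is a regular polygon drawn with `<polygon>`. Its stroke #008000 means engrave at S240, F2516. After flipping Y the toolpath is (149.567,66.402) → (139.811,58.272) → (129.064,65.038) → (132.178,77.350) → (144.849,78.193) → (149.567,66.402), returning to the start.

(Gcodetools for Inkscape — laser output)
G21
G90
G0 X12.734 Y44.346
M3 S583
G1 X72.394 Y83.349 F2389
G1 X17.289 Y51.465
M5
G0 X53.144 Y72.681
M3 S583
G1 X120.502 Y72.681 F2389
G1 X120.502 Y45.968
G1 X53.144 Y45.968
G1 X53.144 Y72.681
M5
G0 X147.613 Y80.177
M3 S583
G1 X140.518 Y85.492 F2389
G1 X130.736 Y79.685
G1 X122.163 Y69.286
G1 X118.695 Y60.821
G1 X124.230 Y60.821
M5
G0 X149.567 Y66.402
M3 S240
G1 X139.811 Y58.272 F2516
G1 X129.064 Y65.038
G1 X132.178 Y77.350
G1 X144.849 Y78.193
G1 X149.567 Y66.402
M5
G0 X0.000 Y0.000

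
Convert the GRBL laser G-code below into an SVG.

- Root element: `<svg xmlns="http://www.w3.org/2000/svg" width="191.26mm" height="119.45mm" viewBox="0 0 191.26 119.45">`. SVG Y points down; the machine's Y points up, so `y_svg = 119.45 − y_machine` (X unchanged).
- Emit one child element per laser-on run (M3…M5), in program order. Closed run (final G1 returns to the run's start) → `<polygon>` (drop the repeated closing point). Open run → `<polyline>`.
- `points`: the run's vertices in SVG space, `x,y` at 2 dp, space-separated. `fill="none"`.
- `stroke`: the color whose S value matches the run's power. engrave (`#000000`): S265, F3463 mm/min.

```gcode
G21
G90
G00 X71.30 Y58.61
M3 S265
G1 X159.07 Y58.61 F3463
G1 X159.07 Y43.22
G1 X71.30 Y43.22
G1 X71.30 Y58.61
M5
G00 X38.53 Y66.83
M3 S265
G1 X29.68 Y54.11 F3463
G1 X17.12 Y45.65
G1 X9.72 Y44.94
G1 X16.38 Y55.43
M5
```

<svg xmlns="http://www.w3.org/2000/svg" width="191.26mm" height="119.45mm" viewBox="0 0 191.26 119.45">
  <polygon points="71.30,60.84 159.07,60.84 159.07,76.23 71.30,76.23" fill="none" stroke="#000000"/>
  <polyline points="38.53,52.62 29.68,65.34 17.12,73.80 9.72,74.51 16.38,64.02" fill="none" stroke="#000000"/>
</svg>

y_svg = 119.45 − y_m. Every run uses S265, so all elements get stroke `#000000` (engrave).

[1] closed run; points: 71.30,60.84 159.07,60.84 159.07,76.23 71.30,76.23

[2] open run; points: 38.53,52.62 29.68,65.34 17.12,73.80 9.72,74.51 16.38,64.02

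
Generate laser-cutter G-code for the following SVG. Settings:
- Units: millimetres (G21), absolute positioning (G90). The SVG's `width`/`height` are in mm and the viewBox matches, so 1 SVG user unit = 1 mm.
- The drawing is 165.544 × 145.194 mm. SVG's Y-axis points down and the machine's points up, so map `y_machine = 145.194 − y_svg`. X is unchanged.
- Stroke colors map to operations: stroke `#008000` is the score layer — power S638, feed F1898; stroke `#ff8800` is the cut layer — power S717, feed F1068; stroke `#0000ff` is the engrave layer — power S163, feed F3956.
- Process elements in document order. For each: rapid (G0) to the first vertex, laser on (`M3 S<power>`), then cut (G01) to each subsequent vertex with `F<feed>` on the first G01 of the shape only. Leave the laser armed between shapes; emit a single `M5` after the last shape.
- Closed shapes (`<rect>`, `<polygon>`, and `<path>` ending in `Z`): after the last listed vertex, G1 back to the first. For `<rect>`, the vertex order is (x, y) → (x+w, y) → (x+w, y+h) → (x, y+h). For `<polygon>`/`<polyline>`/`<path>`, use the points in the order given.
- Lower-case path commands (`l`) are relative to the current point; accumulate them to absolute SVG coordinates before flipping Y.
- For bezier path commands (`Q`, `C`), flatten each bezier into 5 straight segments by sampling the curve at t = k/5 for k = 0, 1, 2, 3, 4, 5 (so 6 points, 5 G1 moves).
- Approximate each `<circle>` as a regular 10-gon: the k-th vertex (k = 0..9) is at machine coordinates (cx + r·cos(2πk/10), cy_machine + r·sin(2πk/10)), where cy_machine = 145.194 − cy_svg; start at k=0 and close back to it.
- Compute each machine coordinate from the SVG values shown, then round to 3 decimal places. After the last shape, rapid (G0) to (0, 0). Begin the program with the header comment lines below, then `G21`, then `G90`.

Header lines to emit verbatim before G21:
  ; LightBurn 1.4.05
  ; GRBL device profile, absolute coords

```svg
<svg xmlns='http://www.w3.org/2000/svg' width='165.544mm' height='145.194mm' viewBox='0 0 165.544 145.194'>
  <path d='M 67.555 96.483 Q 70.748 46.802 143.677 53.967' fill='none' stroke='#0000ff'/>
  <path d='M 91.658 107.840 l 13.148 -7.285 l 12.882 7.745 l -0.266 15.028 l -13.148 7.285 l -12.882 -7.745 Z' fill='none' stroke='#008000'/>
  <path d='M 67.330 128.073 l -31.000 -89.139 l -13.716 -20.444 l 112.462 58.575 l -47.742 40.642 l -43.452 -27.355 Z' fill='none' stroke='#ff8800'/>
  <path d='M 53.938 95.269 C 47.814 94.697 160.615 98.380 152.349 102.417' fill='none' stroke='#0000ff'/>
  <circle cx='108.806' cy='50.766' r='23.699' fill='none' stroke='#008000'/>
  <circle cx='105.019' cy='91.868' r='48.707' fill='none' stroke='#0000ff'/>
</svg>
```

Since the viewBox matches the mm dimensions, user units are millimetres directly. The only transform is the Y-flip y_m = 145.194 − y_svg.

Shape 1 is a quadratic bezier drawn with `<path>`. Its stroke #0000ff means engrave at S163, F3956. After flipping Y the toolpath is (67.555,48.711) → (71.622,66.310) → (81.267,79.360) → (96.492,87.864) → (117.295,91.819) → (143.677,91.227).

Shape 2 is a regular polygon drawn with `<path>`. Its stroke #008000 means score at S638, F1898. After flipping Y the toolpath is (91.658,37.354) → (104.806,44.639) → (117.688,36.894) → (117.422,21.866) → (104.274,14.581) → (91.392,22.326) → (91.658,37.354), returning to the start.

Shape 3 is a closed polygon drawn with `<path>`. Its stroke #ff8800 means cut at S717, F1068. After flipping Y the toolpath is (67.330,17.121) → (36.330,106.260) → (22.614,126.704) → (135.076,68.129) → (87.334,27.487) → (43.882,54.842) → (67.330,17.121), returning to the start.

Shape 4 is a cubic bezier drawn with `<path>`. Its stroke #0000ff means engrave at S163, F3956. After flipping Y the toolpath is (53.938,49.925) → (62.615,49.789) → (88.314,48.819) → (119.516,47.202) → (144.700,45.126) → (152.349,42.777).

Shape 5 is a circle drawn with `<circle>`. Its stroke #008000 means score at S638, F1898. After flipping Y the toolpath is (132.505,94.428) → (127.979,108.358) → (116.129,116.967) → (101.483,116.967) → (89.633,108.358) → (85.107,94.428) → (89.633,80.498) → (101.483,71.889) → (116.129,71.889) → (127.979,80.498) → (132.505,94.428), returning to the start.

Shape 6 is a circle drawn with `<circle>`. Its stroke #0000ff means engrave at S163, F3956. After flipping Y the toolpath is (153.726,53.326) → (144.424,81.955) → (120.070,99.649) → (89.968,99.649) → (65.614,81.955) → (56.312,53.326) → (65.614,24.697) → (89.968,7.003) → (120.070,7.003) → (144.424,24.697) → (153.726,53.326), returning to the start.

; LightBurn 1.4.05
; GRBL device profile, absolute coords
G21
G90
G0 X67.555 Y48.711
M3 S163
G01 X71.622 Y66.310 F3956
G01 X81.267 Y79.360
G01 X96.492 Y87.864
G01 X117.295 Y91.819
G01 X143.677 Y91.227
G0 X91.658 Y37.354
M3 S638
G01 X104.806 Y44.639 F1898
G01 X117.688 Y36.894
G01 X117.422 Y21.866
G01 X104.274 Y14.581
G01 X91.392 Y22.326
G01 X91.658 Y37.354
G0 X67.330 Y17.121
M3 S717
G01 X36.330 Y106.260 F1068
G01 X22.614 Y126.704
G01 X135.076 Y68.129
G01 X87.334 Y27.487
G01 X43.882 Y54.842
G01 X67.330 Y17.121
G0 X53.938 Y49.925
M3 S163
G01 X62.615 Y49.789 F3956
G01 X88.314 Y48.819
G01 X119.516 Y47.202
G01 X144.700 Y45.126
G01 X152.349 Y42.777
G0 X132.505 Y94.428
M3 S638
G01 X127.979 Y108.358 F1898
G01 X116.129 Y116.967
G01 X101.483 Y116.967
G01 X89.633 Y108.358
G01 X85.107 Y94.428
G01 X89.633 Y80.498
G01 X101.483 Y71.889
G01 X116.129 Y71.889
G01 X127.979 Y80.498
G01 X132.505 Y94.428
G0 X153.726 Y53.326
M3 S163
G01 X144.424 Y81.955 F3956
G01 X120.070 Y99.649
G01 X89.968 Y99.649
G01 X65.614 Y81.955
G01 X56.312 Y53.326
G01 X65.614 Y24.697
G01 X89.968 Y7.003
G01 X120.070 Y7.003
G01 X144.424 Y24.697
G01 X153.726 Y53.326
M5
G0 X0.000 Y0.000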